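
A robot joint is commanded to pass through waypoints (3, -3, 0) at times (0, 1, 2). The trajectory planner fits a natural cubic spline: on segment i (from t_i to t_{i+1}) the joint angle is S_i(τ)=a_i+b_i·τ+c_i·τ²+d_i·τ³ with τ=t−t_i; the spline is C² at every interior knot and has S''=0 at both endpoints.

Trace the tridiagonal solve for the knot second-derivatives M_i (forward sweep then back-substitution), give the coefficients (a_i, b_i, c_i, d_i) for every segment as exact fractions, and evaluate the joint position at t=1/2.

  seg 0: a=3 b=-33/4 c=0 d=9/4
  seg 1: a=-3 b=-3/2 c=27/4 d=-9/4
S(1/2) = -27/32

Δ: Δ0=-6, Δ1=3
row 1: diag=4, rhs=54; c'=1/4, d'=27/2
back: M1=27/2
M: M0=0, M1=27/2, M2=0
seg 0: a=3, c=M0/2=0, d=(M1−M0)/(6·1)=9/4, b=Δ0−h0·(2M0+M1)/6=-33/4
seg 1: a=-3, c=M1/2=27/4, d=(M2−M1)/(6·1)=-9/4, b=Δ1−h1·(2M1+M2)/6=-3/2
t_q=1/2 → seg 0, τ=1/2; S=3+-33/4·τ+0·τ²+9/4·τ³=-27/32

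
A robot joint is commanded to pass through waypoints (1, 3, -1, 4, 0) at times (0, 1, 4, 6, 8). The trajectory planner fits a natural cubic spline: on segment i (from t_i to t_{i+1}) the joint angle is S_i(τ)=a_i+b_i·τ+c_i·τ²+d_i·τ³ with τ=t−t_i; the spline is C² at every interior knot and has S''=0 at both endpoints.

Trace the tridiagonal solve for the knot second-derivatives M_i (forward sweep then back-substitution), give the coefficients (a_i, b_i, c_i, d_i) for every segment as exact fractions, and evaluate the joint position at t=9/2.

Δ: Δ0=2, Δ1=-4/3, Δ2=5/2, Δ3=-2
row 1: diag=8, rhs=-20; c'=3/8, d'=-5/2
row 2: denom=10−3·3/8=71/8; d'=(23−3·-5/2)/(71/8)=244/71
row 3: denom=8−2·16/71=536/71; d'=(-27−2·244/71)/(536/71)=-2405/536
back: M3=-2405/536
back: M2=244/71−16/71·-2405/536=298/67
back: M1=-5/2−3/8·298/67=-1117/268
M: M0=0, M1=-1117/268, M2=298/67, M3=-2405/536, M4=0
seg 0: a=1, c=M0/2=0, d=(M1−M0)/(6·1)=-1117/1608, b=Δ0−h0·(2M0+M1)/6=4333/1608
seg 1: a=3, c=M1/2=-1117/536, d=(M2−M1)/(6·3)=2309/4824, b=Δ1−h1·(2M1+M2)/6=491/804
seg 2: a=-1, c=M2/2=149/67, d=(M3−M2)/(6·2)=-4789/6432, b=Δ2−h2·(2M2+M3)/6=1657/1608
seg 3: a=4, c=M3/2=-2405/1072, d=(M4−M3)/(6·2)=2405/6432, b=Δ3−h3·(2M3+M4)/6=797/804
t_q=9/2 → seg 2, τ=1/2; S=-1+1657/1608·τ+149/67·τ²+-4789/6432·τ³=-375/17152

  seg 0: a=1 b=4333/1608 c=0 d=-1117/1608
  seg 1: a=3 b=491/804 c=-1117/536 d=2309/4824
  seg 2: a=-1 b=1657/1608 c=149/67 d=-4789/6432
  seg 3: a=4 b=797/804 c=-2405/1072 d=2405/6432
S(9/2) = -375/17152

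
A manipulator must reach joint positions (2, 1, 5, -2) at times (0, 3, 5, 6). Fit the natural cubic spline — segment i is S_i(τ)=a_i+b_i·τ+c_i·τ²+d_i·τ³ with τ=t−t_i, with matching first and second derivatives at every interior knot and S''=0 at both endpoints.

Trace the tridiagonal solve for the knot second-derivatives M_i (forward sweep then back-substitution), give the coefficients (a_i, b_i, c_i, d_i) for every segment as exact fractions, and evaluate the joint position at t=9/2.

  seg 0: a=2 b=-43/21 c=0 d=4/21
  seg 1: a=1 b=65/21 c=12/7 d=-95/84
  seg 2: a=5 b=-76/21 c=-71/14 d=71/42
S(9/2) = 1273/224

Δ: Δ0=-1/3, Δ1=2, Δ2=-7
row 1: diag=10, rhs=14; c'=1/5, d'=7/5
row 2: denom=6−2·1/5=28/5; d'=(-54−2·7/5)/(28/5)=-71/7
back: M2=-71/7
back: M1=7/5−1/5·-71/7=24/7
M: M0=0, M1=24/7, M2=-71/7, M3=0
seg 0: a=2, c=M0/2=0, d=(M1−M0)/(6·3)=4/21, b=Δ0−h0·(2M0+M1)/6=-43/21
seg 1: a=1, c=M1/2=12/7, d=(M2−M1)/(6·2)=-95/84, b=Δ1−h1·(2M1+M2)/6=65/21
seg 2: a=5, c=M2/2=-71/14, d=(M3−M2)/(6·1)=71/42, b=Δ2−h2·(2M2+M3)/6=-76/21
t_q=9/2 → seg 1, τ=3/2; S=1+65/21·τ+12/7·τ²+-95/84·τ³=1273/224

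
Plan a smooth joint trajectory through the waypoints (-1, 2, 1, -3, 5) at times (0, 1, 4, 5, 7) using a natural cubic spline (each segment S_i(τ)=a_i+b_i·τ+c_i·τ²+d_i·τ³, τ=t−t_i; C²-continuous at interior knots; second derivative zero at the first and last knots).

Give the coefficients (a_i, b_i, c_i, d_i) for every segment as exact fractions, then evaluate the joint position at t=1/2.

  seg 0: a=-1 b=1549/483 c=0 d=-100/483
  seg 1: a=2 b=1249/483 c=-100/161 d=-170/1449
  seg 2: a=1 b=-2081/483 c=-270/161 d=137/69
  seg 3: a=-3 b=-824/483 c=689/161 d=-689/966
S(1/2) = 93/161

Δ: Δ0=3, Δ1=-1/3, Δ2=-4, Δ3=4
row 1: diag=8, rhs=-20; c'=3/8, d'=-5/2
row 2: denom=8−3·3/8=55/8; d'=(-22−3·-5/2)/(55/8)=-116/55
row 3: denom=6−1·8/55=322/55; d'=(48−1·-116/55)/(322/55)=1378/161
back: M3=1378/161
back: M2=-116/55−8/55·1378/161=-540/161
back: M1=-5/2−3/8·-540/161=-200/161
M: M0=0, M1=-200/161, M2=-540/161, M3=1378/161, M4=0
seg 0: a=-1, c=M0/2=0, d=(M1−M0)/(6·1)=-100/483, b=Δ0−h0·(2M0+M1)/6=1549/483
seg 1: a=2, c=M1/2=-100/161, d=(M2−M1)/(6·3)=-170/1449, b=Δ1−h1·(2M1+M2)/6=1249/483
seg 2: a=1, c=M2/2=-270/161, d=(M3−M2)/(6·1)=137/69, b=Δ2−h2·(2M2+M3)/6=-2081/483
seg 3: a=-3, c=M3/2=689/161, d=(M4−M3)/(6·2)=-689/966, b=Δ3−h3·(2M3+M4)/6=-824/483
t_q=1/2 → seg 0, τ=1/2; S=-1+1549/483·τ+0·τ²+-100/483·τ³=93/161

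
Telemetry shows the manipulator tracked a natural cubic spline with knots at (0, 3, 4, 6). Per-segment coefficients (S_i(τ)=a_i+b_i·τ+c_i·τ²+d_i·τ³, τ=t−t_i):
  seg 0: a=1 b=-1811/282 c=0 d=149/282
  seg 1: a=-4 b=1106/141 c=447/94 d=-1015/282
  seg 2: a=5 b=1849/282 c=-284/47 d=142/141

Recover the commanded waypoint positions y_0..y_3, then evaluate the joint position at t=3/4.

y_0=1 y_1=-4 y_2=5 y_3=2
S(3/4) = -21619/6016

y_0 = S_0(0) = a_0 = 1
y_1 = S_1(0) = a_1 = -4
y_2 = S_2(0) = a_2 = 5
y_3 = S_2(2) = 2
t_q=3/4 is in segment 0 (τ=3/4); S_0(τ)=-21619/6016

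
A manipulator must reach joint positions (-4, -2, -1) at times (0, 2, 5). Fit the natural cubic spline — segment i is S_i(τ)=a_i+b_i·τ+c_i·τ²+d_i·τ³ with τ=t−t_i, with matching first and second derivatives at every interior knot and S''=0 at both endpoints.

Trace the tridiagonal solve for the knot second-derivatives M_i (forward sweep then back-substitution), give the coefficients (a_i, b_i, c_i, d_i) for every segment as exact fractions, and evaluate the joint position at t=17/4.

  seg 0: a=-4 b=17/15 c=0 d=-1/30
  seg 1: a=-2 b=11/15 c=-1/5 d=1/45
S(17/4) = -71/64

Δ: Δ0=1, Δ1=1/3
row 1: diag=10, rhs=-4; c'=3/10, d'=-2/5
back: M1=-2/5
M: M0=0, M1=-2/5, M2=0
seg 0: a=-4, c=M0/2=0, d=(M1−M0)/(6·2)=-1/30, b=Δ0−h0·(2M0+M1)/6=17/15
seg 1: a=-2, c=M1/2=-1/5, d=(M2−M1)/(6·3)=1/45, b=Δ1−h1·(2M1+M2)/6=11/15
t_q=17/4 → seg 1, τ=9/4; S=-2+11/15·τ+-1/5·τ²+1/45·τ³=-71/64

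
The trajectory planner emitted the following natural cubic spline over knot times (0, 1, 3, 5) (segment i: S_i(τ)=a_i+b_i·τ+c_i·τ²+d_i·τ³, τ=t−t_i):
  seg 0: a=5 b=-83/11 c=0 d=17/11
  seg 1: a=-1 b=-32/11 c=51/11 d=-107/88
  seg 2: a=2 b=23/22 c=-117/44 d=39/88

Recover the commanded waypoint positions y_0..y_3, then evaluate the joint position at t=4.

y_0=5 y_1=-1 y_2=2 y_3=-3
S(4) = 73/88

y_0 = S_0(0) = a_0 = 5
y_1 = S_1(0) = a_1 = -1
y_2 = S_2(0) = a_2 = 2
y_3 = S_2(2) = -3
t_q=4 is in segment 2 (τ=1); S_2(τ)=73/88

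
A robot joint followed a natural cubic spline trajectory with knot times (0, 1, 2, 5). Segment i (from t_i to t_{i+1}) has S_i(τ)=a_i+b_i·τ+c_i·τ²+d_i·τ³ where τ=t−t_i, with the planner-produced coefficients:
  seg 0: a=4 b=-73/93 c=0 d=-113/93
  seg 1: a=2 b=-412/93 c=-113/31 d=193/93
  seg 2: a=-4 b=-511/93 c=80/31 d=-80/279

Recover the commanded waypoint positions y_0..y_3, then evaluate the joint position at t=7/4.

y_0 = S_0(0) = a_0 = 4
y_1 = S_1(0) = a_1 = 2
y_2 = S_2(0) = a_2 = -4
y_3 = S_2(3) = -5
t_q=7/4 is in segment 1 (τ=3/4); S_1(τ)=-4955/1984

y_0=4 y_1=2 y_2=-4 y_3=-5
S(7/4) = -4955/1984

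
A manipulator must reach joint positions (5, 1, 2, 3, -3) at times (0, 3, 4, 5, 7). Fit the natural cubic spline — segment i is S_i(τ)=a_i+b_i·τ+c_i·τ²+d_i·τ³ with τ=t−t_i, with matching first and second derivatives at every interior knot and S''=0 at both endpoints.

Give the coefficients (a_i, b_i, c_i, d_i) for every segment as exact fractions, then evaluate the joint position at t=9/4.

Δ: Δ0=-4/3, Δ1=1, Δ2=1, Δ3=-3
row 1: diag=8, rhs=14; c'=1/8, d'=7/4
row 2: denom=4−1·1/8=31/8; d'=(0−1·7/4)/(31/8)=-14/31
row 3: denom=6−1·8/31=178/31; d'=(-24−1·-14/31)/(178/31)=-365/89
back: M3=-365/89
back: M2=-14/31−8/31·-365/89=54/89
back: M1=7/4−1/8·54/89=149/89
M: M0=0, M1=149/89, M2=54/89, M3=-365/89, M4=0
seg 0: a=5, c=M0/2=0, d=(M1−M0)/(6·3)=149/1602, b=Δ0−h0·(2M0+M1)/6=-1159/534
seg 1: a=1, c=M1/2=149/178, d=(M2−M1)/(6·1)=-95/534, b=Δ1−h1·(2M1+M2)/6=91/267
seg 2: a=2, c=M2/2=27/89, d=(M3−M2)/(6·1)=-419/534, b=Δ2−h2·(2M2+M3)/6=791/534
seg 3: a=3, c=M3/2=-365/178, d=(M4−M3)/(6·2)=365/1068, b=Δ3−h3·(2M3+M4)/6=-71/267
t_q=9/4 → seg 0, τ=9/4; S=5+-1159/534·τ+0·τ²+149/1602·τ³=13397/11392

  seg 0: a=5 b=-1159/534 c=0 d=149/1602
  seg 1: a=1 b=91/267 c=149/178 d=-95/534
  seg 2: a=2 b=791/534 c=27/89 d=-419/534
  seg 3: a=3 b=-71/267 c=-365/178 d=365/1068
S(9/4) = 13397/11392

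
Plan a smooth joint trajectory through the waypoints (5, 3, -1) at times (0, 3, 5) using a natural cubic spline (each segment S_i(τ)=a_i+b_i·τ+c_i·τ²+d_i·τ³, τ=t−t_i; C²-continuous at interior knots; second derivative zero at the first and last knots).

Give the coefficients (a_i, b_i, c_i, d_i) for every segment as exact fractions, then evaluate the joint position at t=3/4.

  seg 0: a=5 b=-4/15 c=0 d=-2/45
  seg 1: a=3 b=-22/15 c=-2/5 d=1/15
S(3/4) = 153/32

Δ: Δ0=-2/3, Δ1=-2
row 1: diag=10, rhs=-8; c'=1/5, d'=-4/5
back: M1=-4/5
M: M0=0, M1=-4/5, M2=0
seg 0: a=5, c=M0/2=0, d=(M1−M0)/(6·3)=-2/45, b=Δ0−h0·(2M0+M1)/6=-4/15
seg 1: a=3, c=M1/2=-2/5, d=(M2−M1)/(6·2)=1/15, b=Δ1−h1·(2M1+M2)/6=-22/15
t_q=3/4 → seg 0, τ=3/4; S=5+-4/15·τ+0·τ²+-2/45·τ³=153/32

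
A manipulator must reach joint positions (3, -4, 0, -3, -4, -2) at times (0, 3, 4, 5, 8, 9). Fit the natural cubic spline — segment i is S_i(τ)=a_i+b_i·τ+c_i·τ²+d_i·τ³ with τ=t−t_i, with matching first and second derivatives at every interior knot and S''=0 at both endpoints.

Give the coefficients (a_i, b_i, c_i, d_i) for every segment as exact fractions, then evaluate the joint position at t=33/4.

Δ: Δ0=-7/3, Δ1=4, Δ2=-3, Δ3=-1/3, Δ4=2
row 1: diag=8, rhs=38; c'=1/8, d'=19/4
row 2: denom=4−1·1/8=31/8; d'=(-42−1·19/4)/(31/8)=-374/31
row 3: denom=8−1·8/31=240/31; d'=(16−1·-374/31)/(240/31)=29/8
row 4: denom=8−3·31/80=547/80; d'=(14−3·29/8)/(547/80)=250/547
back: M4=250/547
back: M3=29/8−31/80·250/547=1886/547
back: M2=-374/31−8/31·1886/547=-7086/547
back: M1=19/4−1/8·-7086/547=3484/547
M: M0=0, M1=3484/547, M2=-7086/547, M3=1886/547, M4=250/547, M5=0
seg 0: a=3, c=M0/2=0, d=(M1−M0)/(6·3)=1742/4923, b=Δ0−h0·(2M0+M1)/6=-9055/1641
seg 1: a=-4, c=M1/2=1742/547, d=(M2−M1)/(6·1)=-5285/1641, b=Δ1−h1·(2M1+M2)/6=6623/1641
seg 2: a=0, c=M2/2=-3543/547, d=(M3−M2)/(6·1)=4486/1641, b=Δ2−h2·(2M2+M3)/6=1220/1641
seg 3: a=-3, c=M3/2=943/547, d=(M4−M3)/(6·3)=-818/4923, b=Δ3−h3·(2M3+M4)/6=-6580/1641
seg 4: a=-4, c=M4/2=125/547, d=(M5−M4)/(6·1)=-125/1641, b=Δ4−h4·(2M4+M5)/6=3032/1641
t_q=33/4 → seg 4, τ=1/4; S=-4+3032/1641·τ+125/547·τ²+-125/1641·τ³=-123403/35008

  seg 0: a=3 b=-9055/1641 c=0 d=1742/4923
  seg 1: a=-4 b=6623/1641 c=1742/547 d=-5285/1641
  seg 2: a=0 b=1220/1641 c=-3543/547 d=4486/1641
  seg 3: a=-3 b=-6580/1641 c=943/547 d=-818/4923
  seg 4: a=-4 b=3032/1641 c=125/547 d=-125/1641
S(33/4) = -123403/35008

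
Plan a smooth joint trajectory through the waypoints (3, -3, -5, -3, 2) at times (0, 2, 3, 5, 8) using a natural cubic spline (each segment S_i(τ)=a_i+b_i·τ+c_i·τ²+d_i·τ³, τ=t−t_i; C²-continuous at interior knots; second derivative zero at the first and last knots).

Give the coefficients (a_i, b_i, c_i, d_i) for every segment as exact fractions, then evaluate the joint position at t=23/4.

  seg 0: a=3 b=-1549/489 c=0 d=41/978
  seg 1: a=-3 b=-1303/489 c=41/163 d=202/489
  seg 2: a=-5 b=-451/489 c=243/163 d=-259/978
  seg 3: a=-3 b=911/489 c=-16/163 d=16/1467
S(23/4) = -539/326

Δ: Δ0=-3, Δ1=-2, Δ2=1, Δ3=5/3
row 1: diag=6, rhs=6; c'=1/6, d'=1
row 2: denom=6−1·1/6=35/6; d'=(18−1·1)/(35/6)=102/35
row 3: denom=10−2·12/35=326/35; d'=(4−2·102/35)/(326/35)=-32/163
back: M3=-32/163
back: M2=102/35−12/35·-32/163=486/163
back: M1=1−1/6·486/163=82/163
M: M0=0, M1=82/163, M2=486/163, M3=-32/163, M4=0
seg 0: a=3, c=M0/2=0, d=(M1−M0)/(6·2)=41/978, b=Δ0−h0·(2M0+M1)/6=-1549/489
seg 1: a=-3, c=M1/2=41/163, d=(M2−M1)/(6·1)=202/489, b=Δ1−h1·(2M1+M2)/6=-1303/489
seg 2: a=-5, c=M2/2=243/163, d=(M3−M2)/(6·2)=-259/978, b=Δ2−h2·(2M2+M3)/6=-451/489
seg 3: a=-3, c=M3/2=-16/163, d=(M4−M3)/(6·3)=16/1467, b=Δ3−h3·(2M3+M4)/6=911/489
t_q=23/4 → seg 3, τ=3/4; S=-3+911/489·τ+-16/163·τ²+16/1467·τ³=-539/326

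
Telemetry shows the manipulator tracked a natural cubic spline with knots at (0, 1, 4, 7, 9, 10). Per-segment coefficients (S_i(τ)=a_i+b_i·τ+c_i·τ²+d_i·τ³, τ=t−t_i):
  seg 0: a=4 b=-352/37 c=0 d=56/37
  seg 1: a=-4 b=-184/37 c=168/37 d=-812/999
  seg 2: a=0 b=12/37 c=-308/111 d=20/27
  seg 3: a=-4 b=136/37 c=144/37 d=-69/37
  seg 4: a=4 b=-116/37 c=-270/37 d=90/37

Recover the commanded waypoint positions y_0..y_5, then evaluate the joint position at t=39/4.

y_0=4 y_1=-4 y_2=0 y_3=-4 y_4=4 y_5=-4
S(39/4) = -1693/1184

y_0 = S_0(0) = a_0 = 4
y_1 = S_1(0) = a_1 = -4
y_2 = S_2(0) = a_2 = 0
y_3 = S_3(0) = a_3 = -4
y_4 = S_4(0) = a_4 = 4
y_5 = S_4(1) = -4
t_q=39/4 is in segment 4 (τ=3/4); S_4(τ)=-1693/1184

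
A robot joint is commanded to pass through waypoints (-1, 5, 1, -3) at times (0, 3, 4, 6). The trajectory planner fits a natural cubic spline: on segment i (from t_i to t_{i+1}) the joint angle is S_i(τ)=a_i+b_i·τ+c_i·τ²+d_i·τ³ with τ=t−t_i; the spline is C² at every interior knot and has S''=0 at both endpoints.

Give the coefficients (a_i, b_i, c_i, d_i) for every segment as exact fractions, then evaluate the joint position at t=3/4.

  seg 0: a=-1 b=208/47 c=0 d=-38/141
  seg 1: a=5 b=-134/47 c=-114/47 d=60/47
  seg 2: a=1 b=-182/47 c=66/47 d=-11/47
S(3/4) = 3317/1504

Δ: Δ0=2, Δ1=-4, Δ2=-2
row 1: diag=8, rhs=-36; c'=1/8, d'=-9/2
row 2: denom=6−1·1/8=47/8; d'=(12−1·-9/2)/(47/8)=132/47
back: M2=132/47
back: M1=-9/2−1/8·132/47=-228/47
M: M0=0, M1=-228/47, M2=132/47, M3=0
seg 0: a=-1, c=M0/2=0, d=(M1−M0)/(6·3)=-38/141, b=Δ0−h0·(2M0+M1)/6=208/47
seg 1: a=5, c=M1/2=-114/47, d=(M2−M1)/(6·1)=60/47, b=Δ1−h1·(2M1+M2)/6=-134/47
seg 2: a=1, c=M2/2=66/47, d=(M3−M2)/(6·2)=-11/47, b=Δ2−h2·(2M2+M3)/6=-182/47
t_q=3/4 → seg 0, τ=3/4; S=-1+208/47·τ+0·τ²+-38/141·τ³=3317/1504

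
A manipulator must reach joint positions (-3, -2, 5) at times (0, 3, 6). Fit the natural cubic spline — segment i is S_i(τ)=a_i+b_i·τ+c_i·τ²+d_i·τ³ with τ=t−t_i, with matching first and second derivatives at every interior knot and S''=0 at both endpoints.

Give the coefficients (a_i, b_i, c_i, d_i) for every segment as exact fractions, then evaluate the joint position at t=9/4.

  seg 0: a=-3 b=-1/6 c=0 d=1/18
  seg 1: a=-2 b=4/3 c=1/2 d=-1/18
S(9/4) = -351/128

Δ: Δ0=1/3, Δ1=7/3
row 1: diag=12, rhs=12; c'=1/4, d'=1
back: M1=1
M: M0=0, M1=1, M2=0
seg 0: a=-3, c=M0/2=0, d=(M1−M0)/(6·3)=1/18, b=Δ0−h0·(2M0+M1)/6=-1/6
seg 1: a=-2, c=M1/2=1/2, d=(M2−M1)/(6·3)=-1/18, b=Δ1−h1·(2M1+M2)/6=4/3
t_q=9/4 → seg 0, τ=9/4; S=-3+-1/6·τ+0·τ²+1/18·τ³=-351/128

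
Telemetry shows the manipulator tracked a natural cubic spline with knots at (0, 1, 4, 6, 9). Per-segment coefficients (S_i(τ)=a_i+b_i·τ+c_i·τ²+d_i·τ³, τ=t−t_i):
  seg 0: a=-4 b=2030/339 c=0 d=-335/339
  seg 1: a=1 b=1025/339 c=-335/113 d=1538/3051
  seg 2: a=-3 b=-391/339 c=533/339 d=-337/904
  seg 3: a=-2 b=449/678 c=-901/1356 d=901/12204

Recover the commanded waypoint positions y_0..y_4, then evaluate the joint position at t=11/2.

y_0=-4 y_1=1 y_2=-3 y_3=-2 y_4=-4
S(11/2) = -17723/7232

y_0 = S_0(0) = a_0 = -4
y_1 = S_1(0) = a_1 = 1
y_2 = S_2(0) = a_2 = -3
y_3 = S_3(0) = a_3 = -2
y_4 = S_3(3) = -4
t_q=11/2 is in segment 2 (τ=3/2); S_2(τ)=-17723/7232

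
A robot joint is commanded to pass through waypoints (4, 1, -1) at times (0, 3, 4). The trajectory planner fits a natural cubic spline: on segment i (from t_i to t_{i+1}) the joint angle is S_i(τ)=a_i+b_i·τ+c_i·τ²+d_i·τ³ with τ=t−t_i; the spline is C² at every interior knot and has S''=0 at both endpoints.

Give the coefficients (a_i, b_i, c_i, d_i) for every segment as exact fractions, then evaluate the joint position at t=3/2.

Δ: Δ0=-1, Δ1=-2
row 1: diag=8, rhs=-6; c'=1/8, d'=-3/4
back: M1=-3/4
M: M0=0, M1=-3/4, M2=0
seg 0: a=4, c=M0/2=0, d=(M1−M0)/(6·3)=-1/24, b=Δ0−h0·(2M0+M1)/6=-5/8
seg 1: a=1, c=M1/2=-3/8, d=(M2−M1)/(6·1)=1/8, b=Δ1−h1·(2M1+M2)/6=-7/4
t_q=3/2 → seg 0, τ=3/2; S=4+-5/8·τ+0·τ²+-1/24·τ³=187/64

  seg 0: a=4 b=-5/8 c=0 d=-1/24
  seg 1: a=1 b=-7/4 c=-3/8 d=1/8
S(3/2) = 187/64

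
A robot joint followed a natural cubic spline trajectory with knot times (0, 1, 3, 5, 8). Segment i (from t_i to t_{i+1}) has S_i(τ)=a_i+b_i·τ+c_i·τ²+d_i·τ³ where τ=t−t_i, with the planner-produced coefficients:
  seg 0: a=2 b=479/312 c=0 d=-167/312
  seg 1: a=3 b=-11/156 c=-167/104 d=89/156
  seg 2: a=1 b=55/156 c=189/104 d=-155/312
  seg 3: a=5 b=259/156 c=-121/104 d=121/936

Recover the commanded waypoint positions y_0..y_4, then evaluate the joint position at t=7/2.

y_0=2 y_1=3 y_2=1 y_3=5 y_4=3
S(7/2) = 1305/832

y_0 = S_0(0) = a_0 = 2
y_1 = S_1(0) = a_1 = 3
y_2 = S_2(0) = a_2 = 1
y_3 = S_3(0) = a_3 = 5
y_4 = S_3(3) = 3
t_q=7/2 is in segment 2 (τ=1/2); S_2(τ)=1305/832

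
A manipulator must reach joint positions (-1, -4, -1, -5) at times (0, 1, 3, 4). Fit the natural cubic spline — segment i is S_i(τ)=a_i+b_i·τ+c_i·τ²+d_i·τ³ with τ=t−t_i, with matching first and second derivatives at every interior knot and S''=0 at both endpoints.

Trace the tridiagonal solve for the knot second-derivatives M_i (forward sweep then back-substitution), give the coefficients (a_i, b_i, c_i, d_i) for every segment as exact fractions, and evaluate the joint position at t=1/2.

Δ: Δ0=-3, Δ1=3/2, Δ2=-4
row 1: diag=6, rhs=27; c'=1/3, d'=9/2
row 2: denom=6−2·1/3=16/3; d'=(-33−2·9/2)/(16/3)=-63/8
back: M2=-63/8
back: M1=9/2−1/3·-63/8=57/8
M: M0=0, M1=57/8, M2=-63/8, M3=0
seg 0: a=-1, c=M0/2=0, d=(M1−M0)/(6·1)=19/16, b=Δ0−h0·(2M0+M1)/6=-67/16
seg 1: a=-4, c=M1/2=57/16, d=(M2−M1)/(6·2)=-5/4, b=Δ1−h1·(2M1+M2)/6=-5/8
seg 2: a=-1, c=M2/2=-63/16, d=(M3−M2)/(6·1)=21/16, b=Δ2−h2·(2M2+M3)/6=-11/8
t_q=1/2 → seg 0, τ=1/2; S=-1+-67/16·τ+0·τ²+19/16·τ³=-377/128

  seg 0: a=-1 b=-67/16 c=0 d=19/16
  seg 1: a=-4 b=-5/8 c=57/16 d=-5/4
  seg 2: a=-1 b=-11/8 c=-63/16 d=21/16
S(1/2) = -377/128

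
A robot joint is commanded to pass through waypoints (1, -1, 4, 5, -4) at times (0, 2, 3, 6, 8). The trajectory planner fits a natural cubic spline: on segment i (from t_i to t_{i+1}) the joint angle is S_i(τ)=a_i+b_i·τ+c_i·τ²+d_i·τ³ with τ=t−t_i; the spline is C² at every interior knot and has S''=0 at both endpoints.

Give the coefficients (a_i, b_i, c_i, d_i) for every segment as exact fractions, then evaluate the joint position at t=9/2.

  seg 0: a=1 b=-3997/1248 c=0 d=2749/4992
  seg 1: a=-1 b=2125/624 c=2749/832 d=-4267/2496
  seg 2: a=4 b=12193/2496 c=-759/416 d=59/576
  seg 3: a=5 b=-2057/624 c=-751/832 d=751/4992
S(9/2) = 50373/6656

Δ: Δ0=-1, Δ1=5, Δ2=1/3, Δ3=-9/2
row 1: diag=6, rhs=36; c'=1/6, d'=6
row 2: denom=8−1·1/6=47/6; d'=(-28−1·6)/(47/6)=-204/47
row 3: denom=10−3·18/47=416/47; d'=(-29−3·-204/47)/(416/47)=-751/416
back: M3=-751/416
back: M2=-204/47−18/47·-751/416=-759/208
back: M1=6−1/6·-759/208=2749/416
M: M0=0, M1=2749/416, M2=-759/208, M3=-751/416, M4=0
seg 0: a=1, c=M0/2=0, d=(M1−M0)/(6·2)=2749/4992, b=Δ0−h0·(2M0+M1)/6=-3997/1248
seg 1: a=-1, c=M1/2=2749/832, d=(M2−M1)/(6·1)=-4267/2496, b=Δ1−h1·(2M1+M2)/6=2125/624
seg 2: a=4, c=M2/2=-759/416, d=(M3−M2)/(6·3)=59/576, b=Δ2−h2·(2M2+M3)/6=12193/2496
seg 3: a=5, c=M3/2=-751/832, d=(M4−M3)/(6·2)=751/4992, b=Δ3−h3·(2M3+M4)/6=-2057/624
t_q=9/2 → seg 2, τ=3/2; S=4+12193/2496·τ+-759/416·τ²+59/576·τ³=50373/6656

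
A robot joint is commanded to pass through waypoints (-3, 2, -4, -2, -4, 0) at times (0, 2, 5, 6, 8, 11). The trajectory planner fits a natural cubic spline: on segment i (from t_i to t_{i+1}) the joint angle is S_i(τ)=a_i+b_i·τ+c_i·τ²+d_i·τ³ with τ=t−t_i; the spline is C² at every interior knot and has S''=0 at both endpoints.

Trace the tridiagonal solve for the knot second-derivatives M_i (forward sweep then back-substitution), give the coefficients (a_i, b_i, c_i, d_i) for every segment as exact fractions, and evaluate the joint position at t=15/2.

  seg 0: a=-3 b=3796/969 c=0 d=-2747/7752
  seg 1: a=2 b=-649/1938 c=-2747/1292 d=18269/34884
  seg 2: a=-4 b=239/228 c=2507/969 d=-2113/1292
  seg 3: a=-2 b=2551/1938 c=-8989/3876 d=375/646
  seg 4: a=-4 b=-1927/1938 c=4511/3876 d=-4511/34884
S(15/2) = -8487/2584

Δ: Δ0=5/2, Δ1=-2, Δ2=2, Δ3=-1, Δ4=4/3
row 1: diag=10, rhs=-27; c'=3/10, d'=-27/10
row 2: denom=8−3·3/10=71/10; d'=(24−3·-27/10)/(71/10)=321/71
row 3: denom=6−1·10/71=416/71; d'=(-18−1·321/71)/(416/71)=-123/32
row 4: denom=10−2·71/208=969/104; d'=(14−2·-123/32)/(969/104)=4511/1938
back: M4=4511/1938
back: M3=-123/32−71/208·4511/1938=-8989/1938
back: M2=321/71−10/71·-8989/1938=5014/969
back: M1=-27/10−3/10·5014/969=-2747/646
M: M0=0, M1=-2747/646, M2=5014/969, M3=-8989/1938, M4=4511/1938, M5=0
seg 0: a=-3, c=M0/2=0, d=(M1−M0)/(6·2)=-2747/7752, b=Δ0−h0·(2M0+M1)/6=3796/969
seg 1: a=2, c=M1/2=-2747/1292, d=(M2−M1)/(6·3)=18269/34884, b=Δ1−h1·(2M1+M2)/6=-649/1938
seg 2: a=-4, c=M2/2=2507/969, d=(M3−M2)/(6·1)=-2113/1292, b=Δ2−h2·(2M2+M3)/6=239/228
seg 3: a=-2, c=M3/2=-8989/3876, d=(M4−M3)/(6·2)=375/646, b=Δ3−h3·(2M3+M4)/6=2551/1938
seg 4: a=-4, c=M4/2=4511/3876, d=(M5−M4)/(6·3)=-4511/34884, b=Δ4−h4·(2M4+M5)/6=-1927/1938
t_q=15/2 → seg 3, τ=3/2; S=-2+2551/1938·τ+-8989/3876·τ²+375/646·τ³=-8487/2584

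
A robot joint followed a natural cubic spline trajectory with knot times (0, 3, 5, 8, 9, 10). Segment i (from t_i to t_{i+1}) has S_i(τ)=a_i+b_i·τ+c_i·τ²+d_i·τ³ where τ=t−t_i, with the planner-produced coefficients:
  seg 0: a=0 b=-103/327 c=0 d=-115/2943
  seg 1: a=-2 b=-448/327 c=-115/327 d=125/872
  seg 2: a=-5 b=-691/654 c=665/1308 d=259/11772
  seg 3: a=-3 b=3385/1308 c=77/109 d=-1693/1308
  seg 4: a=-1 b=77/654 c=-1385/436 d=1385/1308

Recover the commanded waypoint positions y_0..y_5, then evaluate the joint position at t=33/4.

y_0 = S_0(0) = a_0 = 0
y_1 = S_1(0) = a_1 = -2
y_2 = S_2(0) = a_2 = -5
y_3 = S_3(0) = a_3 = -3
y_4 = S_4(0) = a_4 = -1
y_5 = S_4(1) = -3
t_q=33/4 is in segment 3 (τ=1/4); S_3(τ)=-64991/27904

y_0=0 y_1=-2 y_2=-5 y_3=-3 y_4=-1 y_5=-3
S(33/4) = -64991/27904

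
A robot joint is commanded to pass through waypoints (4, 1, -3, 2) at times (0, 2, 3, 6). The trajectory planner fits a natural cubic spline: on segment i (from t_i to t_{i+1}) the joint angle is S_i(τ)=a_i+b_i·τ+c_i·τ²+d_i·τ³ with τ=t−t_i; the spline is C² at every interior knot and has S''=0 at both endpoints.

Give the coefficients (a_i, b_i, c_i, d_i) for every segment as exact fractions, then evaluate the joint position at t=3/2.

  seg 0: a=4 b=-115/282 c=0 d=-77/282
  seg 1: a=1 b=-1039/282 c=-77/47 d=373/282
  seg 2: a=-3 b=-422/141 c=219/94 d=-73/282
S(3/2) = 1855/752

Δ: Δ0=-3/2, Δ1=-4, Δ2=5/3
row 1: diag=6, rhs=-15; c'=1/6, d'=-5/2
row 2: denom=8−1·1/6=47/6; d'=(34−1·-5/2)/(47/6)=219/47
back: M2=219/47
back: M1=-5/2−1/6·219/47=-154/47
M: M0=0, M1=-154/47, M2=219/47, M3=0
seg 0: a=4, c=M0/2=0, d=(M1−M0)/(6·2)=-77/282, b=Δ0−h0·(2M0+M1)/6=-115/282
seg 1: a=1, c=M1/2=-77/47, d=(M2−M1)/(6·1)=373/282, b=Δ1−h1·(2M1+M2)/6=-1039/282
seg 2: a=-3, c=M2/2=219/94, d=(M3−M2)/(6·3)=-73/282, b=Δ2−h2·(2M2+M3)/6=-422/141
t_q=3/2 → seg 0, τ=3/2; S=4+-115/282·τ+0·τ²+-77/282·τ³=1855/752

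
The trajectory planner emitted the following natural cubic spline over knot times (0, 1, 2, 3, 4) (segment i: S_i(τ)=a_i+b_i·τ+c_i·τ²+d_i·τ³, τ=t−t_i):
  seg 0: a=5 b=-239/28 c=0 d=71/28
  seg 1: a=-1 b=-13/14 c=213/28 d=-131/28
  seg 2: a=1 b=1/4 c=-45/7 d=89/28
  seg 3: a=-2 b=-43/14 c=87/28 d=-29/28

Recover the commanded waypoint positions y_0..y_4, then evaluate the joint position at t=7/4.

y_0=5 y_1=-1 y_2=1 y_3=-2 y_4=-3
S(7/4) = 1091/1792

y_0 = S_0(0) = a_0 = 5
y_1 = S_1(0) = a_1 = -1
y_2 = S_2(0) = a_2 = 1
y_3 = S_3(0) = a_3 = -2
y_4 = S_3(1) = -3
t_q=7/4 is in segment 1 (τ=3/4); S_1(τ)=1091/1792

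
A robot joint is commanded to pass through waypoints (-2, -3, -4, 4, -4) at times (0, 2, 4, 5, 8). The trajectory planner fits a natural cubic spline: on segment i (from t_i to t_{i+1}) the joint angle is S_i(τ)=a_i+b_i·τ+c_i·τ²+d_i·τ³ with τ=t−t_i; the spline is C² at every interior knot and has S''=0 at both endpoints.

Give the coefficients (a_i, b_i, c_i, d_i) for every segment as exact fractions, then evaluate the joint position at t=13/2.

  seg 0: a=-2 b=107/258 c=0 d=-59/258
  seg 1: a=-3 b=-601/258 c=-59/43 d=295/258
  seg 2: a=-4 b=1523/258 c=236/43 d=-875/258
  seg 3: a=4 b=865/129 c=-403/86 d=403/774
S(13/2) = 3627/688

Δ: Δ0=-1/2, Δ1=-1/2, Δ2=8, Δ3=-8/3
row 1: diag=8, rhs=0; c'=1/4, d'=0
row 2: denom=6−2·1/4=11/2; d'=(51−2·0)/(11/2)=102/11
row 3: denom=8−1·2/11=86/11; d'=(-64−1·102/11)/(86/11)=-403/43
back: M3=-403/43
back: M2=102/11−2/11·-403/43=472/43
back: M1=0−1/4·472/43=-118/43
M: M0=0, M1=-118/43, M2=472/43, M3=-403/43, M4=0
seg 0: a=-2, c=M0/2=0, d=(M1−M0)/(6·2)=-59/258, b=Δ0−h0·(2M0+M1)/6=107/258
seg 1: a=-3, c=M1/2=-59/43, d=(M2−M1)/(6·2)=295/258, b=Δ1−h1·(2M1+M2)/6=-601/258
seg 2: a=-4, c=M2/2=236/43, d=(M3−M2)/(6·1)=-875/258, b=Δ2−h2·(2M2+M3)/6=1523/258
seg 3: a=4, c=M3/2=-403/86, d=(M4−M3)/(6·3)=403/774, b=Δ3−h3·(2M3+M4)/6=865/129
t_q=13/2 → seg 3, τ=3/2; S=4+865/129·τ+-403/86·τ²+403/774·τ³=3627/688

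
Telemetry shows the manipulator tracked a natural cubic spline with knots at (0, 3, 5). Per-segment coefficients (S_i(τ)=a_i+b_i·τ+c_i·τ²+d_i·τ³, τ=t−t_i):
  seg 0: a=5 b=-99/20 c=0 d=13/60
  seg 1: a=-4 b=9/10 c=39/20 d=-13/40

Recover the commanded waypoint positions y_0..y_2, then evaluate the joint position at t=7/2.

y_0 = S_0(0) = a_0 = 5
y_1 = S_1(0) = a_1 = -4
y_2 = S_1(2) = 3
t_q=7/2 is in segment 1 (τ=1/2); S_1(τ)=-993/320

y_0=5 y_1=-4 y_2=3
S(7/2) = -993/320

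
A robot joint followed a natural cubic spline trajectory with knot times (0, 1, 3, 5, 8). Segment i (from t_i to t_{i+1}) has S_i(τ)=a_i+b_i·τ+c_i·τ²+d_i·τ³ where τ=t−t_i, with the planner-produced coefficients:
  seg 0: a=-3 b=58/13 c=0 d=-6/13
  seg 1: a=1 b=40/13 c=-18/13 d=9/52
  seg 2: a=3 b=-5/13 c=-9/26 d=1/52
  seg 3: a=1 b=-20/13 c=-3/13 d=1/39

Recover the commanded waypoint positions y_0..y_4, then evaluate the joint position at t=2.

y_0=-3 y_1=1 y_2=3 y_3=1 y_4=-5
S(2) = 149/52

y_0 = S_0(0) = a_0 = -3
y_1 = S_1(0) = a_1 = 1
y_2 = S_2(0) = a_2 = 3
y_3 = S_3(0) = a_3 = 1
y_4 = S_3(3) = -5
t_q=2 is in segment 1 (τ=1); S_1(τ)=149/52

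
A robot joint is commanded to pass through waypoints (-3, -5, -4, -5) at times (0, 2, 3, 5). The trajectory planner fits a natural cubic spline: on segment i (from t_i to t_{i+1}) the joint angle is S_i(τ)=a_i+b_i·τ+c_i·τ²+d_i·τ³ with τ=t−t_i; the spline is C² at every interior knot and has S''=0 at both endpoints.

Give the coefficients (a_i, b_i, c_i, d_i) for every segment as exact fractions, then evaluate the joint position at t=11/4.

Δ: Δ0=-1, Δ1=1, Δ2=-1/2
row 1: diag=6, rhs=12; c'=1/6, d'=2
row 2: denom=6−1·1/6=35/6; d'=(-9−1·2)/(35/6)=-66/35
back: M2=-66/35
back: M1=2−1/6·-66/35=81/35
M: M0=0, M1=81/35, M2=-66/35, M3=0
seg 0: a=-3, c=M0/2=0, d=(M1−M0)/(6·2)=27/140, b=Δ0−h0·(2M0+M1)/6=-62/35
seg 1: a=-5, c=M1/2=81/70, d=(M2−M1)/(6·1)=-7/10, b=Δ1−h1·(2M1+M2)/6=19/35
seg 2: a=-4, c=M2/2=-33/35, d=(M3−M2)/(6·2)=11/70, b=Δ2−h2·(2M2+M3)/6=53/70
t_q=11/4 → seg 1, τ=3/4; S=-5+19/35·τ+81/70·τ²+-7/10·τ³=-18983/4480

  seg 0: a=-3 b=-62/35 c=0 d=27/140
  seg 1: a=-5 b=19/35 c=81/70 d=-7/10
  seg 2: a=-4 b=53/70 c=-33/35 d=11/70
S(11/4) = -18983/4480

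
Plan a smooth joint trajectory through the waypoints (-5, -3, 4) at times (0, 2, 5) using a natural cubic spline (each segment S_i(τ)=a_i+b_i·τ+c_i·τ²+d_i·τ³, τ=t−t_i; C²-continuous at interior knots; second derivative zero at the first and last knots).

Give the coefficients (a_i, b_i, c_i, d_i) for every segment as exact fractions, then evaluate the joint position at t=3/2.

  seg 0: a=-5 b=11/15 c=0 d=1/15
  seg 1: a=-3 b=23/15 c=2/5 d=-2/45
S(3/2) = -147/40

Δ: Δ0=1, Δ1=7/3
row 1: diag=10, rhs=8; c'=3/10, d'=4/5
back: M1=4/5
M: M0=0, M1=4/5, M2=0
seg 0: a=-5, c=M0/2=0, d=(M1−M0)/(6·2)=1/15, b=Δ0−h0·(2M0+M1)/6=11/15
seg 1: a=-3, c=M1/2=2/5, d=(M2−M1)/(6·3)=-2/45, b=Δ1−h1·(2M1+M2)/6=23/15
t_q=3/2 → seg 0, τ=3/2; S=-5+11/15·τ+0·τ²+1/15·τ³=-147/40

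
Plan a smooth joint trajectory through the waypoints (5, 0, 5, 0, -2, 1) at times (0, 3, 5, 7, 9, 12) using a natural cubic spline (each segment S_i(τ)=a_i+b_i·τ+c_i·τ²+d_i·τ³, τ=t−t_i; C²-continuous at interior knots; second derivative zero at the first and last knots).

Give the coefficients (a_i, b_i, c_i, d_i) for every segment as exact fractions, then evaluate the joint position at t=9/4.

  seg 0: a=5 b=-2309/672 c=0 d=1189/6048
  seg 1: a=0 b=629/336 c=1189/672 d=-163/224
  seg 2: a=5 b=73/336 c=-1745/672 d=13/21
  seg 3: a=0 b=-307/112 c=751/672 d=-83/672
  seg 4: a=-2 b=83/336 c=253/672 d=-253/6048
S(9/4) = -1007/2048

Δ: Δ0=-5/3, Δ1=5/2, Δ2=-5/2, Δ3=-1, Δ4=1
row 1: diag=10, rhs=25; c'=1/5, d'=5/2
row 2: denom=8−2·1/5=38/5; d'=(-30−2·5/2)/(38/5)=-175/38
row 3: denom=8−2·5/19=142/19; d'=(9−2·-175/38)/(142/19)=173/71
row 4: denom=10−2·19/71=672/71; d'=(12−2·173/71)/(672/71)=253/336
back: M4=253/336
back: M3=173/71−19/71·253/336=751/336
back: M2=-175/38−5/19·751/336=-1745/336
back: M1=5/2−1/5·-1745/336=1189/336
M: M0=0, M1=1189/336, M2=-1745/336, M3=751/336, M4=253/336, M5=0
seg 0: a=5, c=M0/2=0, d=(M1−M0)/(6·3)=1189/6048, b=Δ0−h0·(2M0+M1)/6=-2309/672
seg 1: a=0, c=M1/2=1189/672, d=(M2−M1)/(6·2)=-163/224, b=Δ1−h1·(2M1+M2)/6=629/336
seg 2: a=5, c=M2/2=-1745/672, d=(M3−M2)/(6·2)=13/21, b=Δ2−h2·(2M2+M3)/6=73/336
seg 3: a=0, c=M3/2=751/672, d=(M4−M3)/(6·2)=-83/672, b=Δ3−h3·(2M3+M4)/6=-307/112
seg 4: a=-2, c=M4/2=253/672, d=(M5−M4)/(6·3)=-253/6048, b=Δ4−h4·(2M4+M5)/6=83/336
t_q=9/4 → seg 0, τ=9/4; S=5+-2309/672·τ+0·τ²+1189/6048·τ³=-1007/2048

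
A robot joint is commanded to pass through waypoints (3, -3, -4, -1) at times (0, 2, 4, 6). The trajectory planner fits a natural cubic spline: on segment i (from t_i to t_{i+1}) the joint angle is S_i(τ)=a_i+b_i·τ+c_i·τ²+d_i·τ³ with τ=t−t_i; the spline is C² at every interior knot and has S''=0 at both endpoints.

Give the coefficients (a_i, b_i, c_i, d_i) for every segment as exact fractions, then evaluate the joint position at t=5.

Δ: Δ0=-3, Δ1=-1/2, Δ2=3/2
row 1: diag=8, rhs=15; c'=1/4, d'=15/8
row 2: denom=8−2·1/4=15/2; d'=(12−2·15/8)/(15/2)=11/10
back: M2=11/10
back: M1=15/8−1/4·11/10=8/5
M: M0=0, M1=8/5, M2=11/10, M3=0
seg 0: a=3, c=M0/2=0, d=(M1−M0)/(6·2)=2/15, b=Δ0−h0·(2M0+M1)/6=-53/15
seg 1: a=-3, c=M1/2=4/5, d=(M2−M1)/(6·2)=-1/24, b=Δ1−h1·(2M1+M2)/6=-29/15
seg 2: a=-4, c=M2/2=11/20, d=(M3−M2)/(6·2)=-11/120, b=Δ2−h2·(2M2+M3)/6=23/30
t_q=5 → seg 2, τ=1; S=-4+23/30·τ+11/20·τ²+-11/120·τ³=-111/40

  seg 0: a=3 b=-53/15 c=0 d=2/15
  seg 1: a=-3 b=-29/15 c=4/5 d=-1/24
  seg 2: a=-4 b=23/30 c=11/20 d=-11/120
S(5) = -111/40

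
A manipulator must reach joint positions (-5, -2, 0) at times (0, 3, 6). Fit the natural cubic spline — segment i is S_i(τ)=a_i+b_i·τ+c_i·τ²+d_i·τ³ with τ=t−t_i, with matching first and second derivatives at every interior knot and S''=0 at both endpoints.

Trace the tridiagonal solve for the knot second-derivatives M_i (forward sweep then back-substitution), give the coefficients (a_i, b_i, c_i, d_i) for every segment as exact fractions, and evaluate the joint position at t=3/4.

Δ: Δ0=1, Δ1=2/3
row 1: diag=12, rhs=-2; c'=1/4, d'=-1/6
back: M1=-1/6
M: M0=0, M1=-1/6, M2=0
seg 0: a=-5, c=M0/2=0, d=(M1−M0)/(6·3)=-1/108, b=Δ0−h0·(2M0+M1)/6=13/12
seg 1: a=-2, c=M1/2=-1/12, d=(M2−M1)/(6·3)=1/108, b=Δ1−h1·(2M1+M2)/6=5/6
t_q=3/4 → seg 0, τ=3/4; S=-5+13/12·τ+0·τ²+-1/108·τ³=-1073/256

  seg 0: a=-5 b=13/12 c=0 d=-1/108
  seg 1: a=-2 b=5/6 c=-1/12 d=1/108
S(3/4) = -1073/256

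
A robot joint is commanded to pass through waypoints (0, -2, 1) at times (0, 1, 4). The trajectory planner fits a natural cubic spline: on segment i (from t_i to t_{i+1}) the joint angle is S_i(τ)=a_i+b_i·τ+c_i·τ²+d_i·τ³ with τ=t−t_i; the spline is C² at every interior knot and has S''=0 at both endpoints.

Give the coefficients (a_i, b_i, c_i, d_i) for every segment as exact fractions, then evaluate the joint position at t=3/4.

  seg 0: a=0 b=-19/8 c=0 d=3/8
  seg 1: a=-2 b=-5/4 c=9/8 d=-1/8
S(3/4) = -831/512

Δ: Δ0=-2, Δ1=1
row 1: diag=8, rhs=18; c'=3/8, d'=9/4
back: M1=9/4
M: M0=0, M1=9/4, M2=0
seg 0: a=0, c=M0/2=0, d=(M1−M0)/(6·1)=3/8, b=Δ0−h0·(2M0+M1)/6=-19/8
seg 1: a=-2, c=M1/2=9/8, d=(M2−M1)/(6·3)=-1/8, b=Δ1−h1·(2M1+M2)/6=-5/4
t_q=3/4 → seg 0, τ=3/4; S=0+-19/8·τ+0·τ²+3/8·τ³=-831/512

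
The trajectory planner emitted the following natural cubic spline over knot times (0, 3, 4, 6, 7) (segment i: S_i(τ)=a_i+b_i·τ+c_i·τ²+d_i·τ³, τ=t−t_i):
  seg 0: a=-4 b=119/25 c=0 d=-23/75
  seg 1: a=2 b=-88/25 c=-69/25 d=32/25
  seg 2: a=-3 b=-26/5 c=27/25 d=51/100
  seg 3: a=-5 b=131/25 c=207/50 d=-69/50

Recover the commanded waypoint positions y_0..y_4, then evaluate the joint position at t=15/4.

y_0 = S_0(0) = a_0 = -4
y_1 = S_1(0) = a_1 = 2
y_2 = S_2(0) = a_2 = -3
y_3 = S_3(0) = a_3 = -5
y_4 = S_3(1) = 3
t_q=15/4 is in segment 1 (τ=3/4); S_1(τ)=-661/400

y_0=-4 y_1=2 y_2=-3 y_3=-5 y_4=3
S(15/4) = -661/400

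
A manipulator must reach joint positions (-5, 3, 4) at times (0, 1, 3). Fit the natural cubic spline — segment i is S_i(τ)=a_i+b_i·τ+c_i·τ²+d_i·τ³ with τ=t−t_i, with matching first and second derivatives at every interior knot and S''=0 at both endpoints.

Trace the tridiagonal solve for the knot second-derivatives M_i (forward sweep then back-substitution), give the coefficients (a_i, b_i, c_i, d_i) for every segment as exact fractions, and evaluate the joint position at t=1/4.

  seg 0: a=-5 b=37/4 c=0 d=-5/4
  seg 1: a=3 b=11/2 c=-15/4 d=5/8
S(1/4) = -693/256

Δ: Δ0=8, Δ1=1/2
row 1: diag=6, rhs=-45; c'=1/3, d'=-15/2
back: M1=-15/2
M: M0=0, M1=-15/2, M2=0
seg 0: a=-5, c=M0/2=0, d=(M1−M0)/(6·1)=-5/4, b=Δ0−h0·(2M0+M1)/6=37/4
seg 1: a=3, c=M1/2=-15/4, d=(M2−M1)/(6·2)=5/8, b=Δ1−h1·(2M1+M2)/6=11/2
t_q=1/4 → seg 0, τ=1/4; S=-5+37/4·τ+0·τ²+-5/4·τ³=-693/256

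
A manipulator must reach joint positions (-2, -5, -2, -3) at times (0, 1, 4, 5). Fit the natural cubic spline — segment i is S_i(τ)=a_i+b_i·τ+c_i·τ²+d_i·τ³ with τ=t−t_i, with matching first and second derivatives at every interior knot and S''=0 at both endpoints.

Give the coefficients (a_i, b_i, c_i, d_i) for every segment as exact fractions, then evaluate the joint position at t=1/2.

Δ: Δ0=-3, Δ1=1, Δ2=-1
row 1: diag=8, rhs=24; c'=3/8, d'=3
row 2: denom=8−3·3/8=55/8; d'=(-12−3·3)/(55/8)=-168/55
back: M2=-168/55
back: M1=3−3/8·-168/55=228/55
M: M0=0, M1=228/55, M2=-168/55, M3=0
seg 0: a=-2, c=M0/2=0, d=(M1−M0)/(6·1)=38/55, b=Δ0−h0·(2M0+M1)/6=-203/55
seg 1: a=-5, c=M1/2=114/55, d=(M2−M1)/(6·3)=-2/5, b=Δ1−h1·(2M1+M2)/6=-89/55
seg 2: a=-2, c=M2/2=-84/55, d=(M3−M2)/(6·1)=28/55, b=Δ2−h2·(2M2+M3)/6=1/55
t_q=1/2 → seg 0, τ=1/2; S=-2+-203/55·τ+0·τ²+38/55·τ³=-827/220

  seg 0: a=-2 b=-203/55 c=0 d=38/55
  seg 1: a=-5 b=-89/55 c=114/55 d=-2/5
  seg 2: a=-2 b=1/55 c=-84/55 d=28/55
S(1/2) = -827/220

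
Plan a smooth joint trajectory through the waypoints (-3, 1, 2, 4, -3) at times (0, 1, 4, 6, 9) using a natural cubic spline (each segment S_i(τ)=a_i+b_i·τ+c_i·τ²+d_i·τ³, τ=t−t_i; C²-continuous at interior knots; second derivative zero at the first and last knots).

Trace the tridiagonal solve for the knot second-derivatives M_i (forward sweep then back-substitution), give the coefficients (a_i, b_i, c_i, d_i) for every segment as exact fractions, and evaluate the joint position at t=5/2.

Δ: Δ0=4, Δ1=1/3, Δ2=1, Δ3=-7/3
row 1: diag=8, rhs=-22; c'=3/8, d'=-11/4
row 2: denom=10−3·3/8=71/8; d'=(4−3·-11/4)/(71/8)=98/71
row 3: denom=10−2·16/71=678/71; d'=(-20−2·98/71)/(678/71)=-808/339
back: M3=-808/339
back: M2=98/71−16/71·-808/339=650/339
back: M1=-11/4−3/8·650/339=-392/113
M: M0=0, M1=-392/113, M2=650/339, M3=-808/339, M4=0
seg 0: a=-3, c=M0/2=0, d=(M1−M0)/(6·1)=-196/339, b=Δ0−h0·(2M0+M1)/6=1552/339
seg 1: a=1, c=M1/2=-196/113, d=(M2−M1)/(6·3)=913/3051, b=Δ1−h1·(2M1+M2)/6=964/339
seg 2: a=2, c=M2/2=325/339, d=(M3−M2)/(6·2)=-81/226, b=Δ2−h2·(2M2+M3)/6=175/339
seg 3: a=4, c=M3/2=-404/339, d=(M4−M3)/(6·3)=404/3051, b=Δ3−h3·(2M3+M4)/6=17/339
t_q=5/2 → seg 1, τ=3/2; S=1+964/339·τ+-196/113·τ²+913/3051·τ³=2145/904

  seg 0: a=-3 b=1552/339 c=0 d=-196/339
  seg 1: a=1 b=964/339 c=-196/113 d=913/3051
  seg 2: a=2 b=175/339 c=325/339 d=-81/226
  seg 3: a=4 b=17/339 c=-404/339 d=404/3051
S(5/2) = 2145/904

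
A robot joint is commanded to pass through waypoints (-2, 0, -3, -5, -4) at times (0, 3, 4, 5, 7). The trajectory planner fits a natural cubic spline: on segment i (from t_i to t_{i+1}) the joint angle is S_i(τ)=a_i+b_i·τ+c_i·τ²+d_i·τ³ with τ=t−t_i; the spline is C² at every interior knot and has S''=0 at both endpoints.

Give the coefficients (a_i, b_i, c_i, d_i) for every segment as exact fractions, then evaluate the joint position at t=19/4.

Δ: Δ0=2/3, Δ1=-3, Δ2=-2, Δ3=1/2
row 1: diag=8, rhs=-22; c'=1/8, d'=-11/4
row 2: denom=4−1·1/8=31/8; d'=(6−1·-11/4)/(31/8)=70/31
row 3: denom=6−1·8/31=178/31; d'=(15−1·70/31)/(178/31)=395/178
back: M3=395/178
back: M2=70/31−8/31·395/178=150/89
back: M1=-11/4−1/8·150/89=-527/178
M: M0=0, M1=-527/178, M2=150/89, M3=395/178, M4=0
seg 0: a=-2, c=M0/2=0, d=(M1−M0)/(6·3)=-527/3204, b=Δ0−h0·(2M0+M1)/6=2293/1068
seg 1: a=0, c=M1/2=-527/356, d=(M2−M1)/(6·1)=827/1068, b=Δ1−h1·(2M1+M2)/6=-1225/534
seg 2: a=-3, c=M2/2=75/89, d=(M3−M2)/(6·1)=95/1068, b=Δ2−h2·(2M2+M3)/6=-3131/1068
seg 3: a=-5, c=M3/2=395/356, d=(M4−M3)/(6·2)=-395/2136, b=Δ3−h3·(2M3+M4)/6=-523/534
t_q=19/4 → seg 2, τ=3/4; S=-3+-3131/1068·τ+75/89·τ²+95/1068·τ³=-106793/22784

  seg 0: a=-2 b=2293/1068 c=0 d=-527/3204
  seg 1: a=0 b=-1225/534 c=-527/356 d=827/1068
  seg 2: a=-3 b=-3131/1068 c=75/89 d=95/1068
  seg 3: a=-5 b=-523/534 c=395/356 d=-395/2136
S(19/4) = -106793/22784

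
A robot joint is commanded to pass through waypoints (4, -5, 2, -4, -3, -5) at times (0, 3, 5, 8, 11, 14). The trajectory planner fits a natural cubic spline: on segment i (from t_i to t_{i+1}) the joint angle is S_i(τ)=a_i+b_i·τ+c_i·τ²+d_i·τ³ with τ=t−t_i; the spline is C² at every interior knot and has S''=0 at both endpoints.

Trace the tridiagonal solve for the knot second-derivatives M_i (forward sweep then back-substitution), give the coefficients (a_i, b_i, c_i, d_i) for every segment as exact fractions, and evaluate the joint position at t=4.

  seg 0: a=4 b=-901/165 c=0 d=406/1485
  seg 1: a=-5 b=317/165 c=406/165 d=-1103/1320
  seg 2: a=2 b=191/110 c=-337/132 d=863/1980
  seg 3: a=-4 b=-399/220 c=226/165 d=-259/1188
  seg 4: a=-3 b=57/110 c=-391/660 d=391/5940
S(4) = -1919/1320

Δ: Δ0=-3, Δ1=7/2, Δ2=-2, Δ3=1/3, Δ4=-2/3
row 1: diag=10, rhs=39; c'=1/5, d'=39/10
row 2: denom=10−2·1/5=48/5; d'=(-33−2·39/10)/(48/5)=-17/4
row 3: denom=12−3·5/16=177/16; d'=(14−3·-17/4)/(177/16)=428/177
row 4: denom=12−3·16/59=660/59; d'=(-6−3·428/177)/(660/59)=-391/330
back: M4=-391/330
back: M3=428/177−16/59·-391/330=452/165
back: M2=-17/4−5/16·452/165=-337/66
back: M1=39/10−1/5·-337/66=812/165
M: M0=0, M1=812/165, M2=-337/66, M3=452/165, M4=-391/330, M5=0
seg 0: a=4, c=M0/2=0, d=(M1−M0)/(6·3)=406/1485, b=Δ0−h0·(2M0+M1)/6=-901/165
seg 1: a=-5, c=M1/2=406/165, d=(M2−M1)/(6·2)=-1103/1320, b=Δ1−h1·(2M1+M2)/6=317/165
seg 2: a=2, c=M2/2=-337/132, d=(M3−M2)/(6·3)=863/1980, b=Δ2−h2·(2M2+M3)/6=191/110
seg 3: a=-4, c=M3/2=226/165, d=(M4−M3)/(6·3)=-259/1188, b=Δ3−h3·(2M3+M4)/6=-399/220
seg 4: a=-3, c=M4/2=-391/660, d=(M5−M4)/(6·3)=391/5940, b=Δ4−h4·(2M4+M5)/6=57/110
t_q=4 → seg 1, τ=1; S=-5+317/165·τ+406/165·τ²+-1103/1320·τ³=-1919/1320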